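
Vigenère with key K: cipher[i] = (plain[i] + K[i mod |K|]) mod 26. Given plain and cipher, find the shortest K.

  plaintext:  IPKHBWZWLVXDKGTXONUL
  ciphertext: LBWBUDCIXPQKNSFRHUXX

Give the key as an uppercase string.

DMMUTH

  i= 0: L-I =  3 → D
  i= 1: B-P = 12 → M
  i= 2: W-K = 12 → M
  i= 3: B-H = 20 → U
  i= 4: U-B = 19 → T
  i= 5: D-W =  7 → H
  i= 6: C-Z =  3 → D
  i= 7: I-W = 12 → M
  i= 8: X-L = 12 → M
  i= 9: P-V = 20 → U
  i=10: Q-X = 19 → T
  i=11: K-D =  7 → H
  i=12: N-K =  3 → D
  i=13: S-G = 12 → M
  i=14: F-T = 12 → M
  i=15: R-X = 20 → U
  i=16: H-O = 19 → T
  i=17: U-N =  7 → H
  i=18: X-U =  3 → D
  i=19: X-L = 12 → M
  shifts repeat with period 6: DMMUTH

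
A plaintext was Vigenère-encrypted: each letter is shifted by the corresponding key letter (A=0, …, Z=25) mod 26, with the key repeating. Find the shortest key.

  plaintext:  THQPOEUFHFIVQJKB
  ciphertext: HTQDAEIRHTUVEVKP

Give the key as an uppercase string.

  i= 0: H-T = 14 → O
  i= 1: T-H = 12 → M
  i= 2: Q-Q =  0 → A
  i= 3: D-P = 14 → O
  i= 4: A-O = 12 → M
  i= 5: E-E =  0 → A
  i= 6: I-U = 14 → O
  i= 7: R-F = 12 → M
  i= 8: H-H =  0 → A
  i= 9: T-F = 14 → O
  i=10: U-I = 12 → M
  i=11: V-V =  0 → A
  i=12: E-Q = 14 → O
  i=13: V-J = 12 → M
  i=14: K-K =  0 → A
  i=15: P-B = 14 → O
  shifts repeat with period 3: OMA

OMA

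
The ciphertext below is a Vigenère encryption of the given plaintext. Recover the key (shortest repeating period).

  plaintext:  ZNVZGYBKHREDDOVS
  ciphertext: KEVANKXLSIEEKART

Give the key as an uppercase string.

  i= 0: K-Z = 11 → L
  i= 1: E-N = 17 → R
  i= 2: V-V =  0 → A
  i= 3: A-Z =  1 → B
  i= 4: N-G =  7 → H
  i= 5: K-Y = 12 → M
  i= 6: X-B = 22 → W
  i= 7: L-K =  1 → B
  i= 8: S-H = 11 → L
  i= 9: I-R = 17 → R
  i=10: E-E =  0 → A
  i=11: E-D =  1 → B
  i=12: K-D =  7 → H
  i=13: A-O = 12 → M
  i=14: R-V = 22 → W
  i=15: T-S =  1 → B
  shifts repeat with period 8: LRABHMWB

LRABHMWB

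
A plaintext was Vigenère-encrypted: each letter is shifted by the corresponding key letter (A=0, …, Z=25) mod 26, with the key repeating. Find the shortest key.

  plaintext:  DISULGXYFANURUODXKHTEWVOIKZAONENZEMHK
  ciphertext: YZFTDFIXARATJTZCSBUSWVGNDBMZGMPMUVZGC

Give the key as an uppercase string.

VRNZSZLZ

  i= 0: Y-D = 21 → V
  i= 1: Z-I = 17 → R
  i= 2: F-S = 13 → N
  i= 3: T-U = 25 → Z
  i= 4: D-L = 18 → S
  i= 5: F-G = 25 → Z
  i= 6: I-X = 11 → L
  i= 7: X-Y = 25 → Z
  i= 8: A-F = 21 → V
  i= 9: R-A = 17 → R
  i=10: A-N = 13 → N
  i=11: T-U = 25 → Z
  i=12: J-R = 18 → S
  i=13: T-U = 25 → Z
  i=14: Z-O = 11 → L
  i=15: C-D = 25 → Z
  i=16: S-X = 21 → V
  i=17: B-K = 17 → R
  i=18: U-H = 13 → N
  i=19: S-T = 25 → Z
  i=20: W-E = 18 → S
  i=21: V-W = 25 → Z
  i=22: G-V = 11 → L
  i=23: N-O = 25 → Z
  i=24: D-I = 21 → V
  i=25: B-K = 17 → R
  i=26: M-Z = 13 → N
  i=27: Z-A = 25 → Z
  i=28: G-O = 18 → S
  i=29: M-N = 25 → Z
  i=30: P-E = 11 → L
  i=31: M-N = 25 → Z
  i=32: U-Z = 21 → V
  i=33: V-E = 17 → R
  i=34: Z-M = 13 → N
  i=35: G-H = 25 → Z
  i=36: C-K = 18 → S
  shifts repeat with period 8: VRNZSZLZ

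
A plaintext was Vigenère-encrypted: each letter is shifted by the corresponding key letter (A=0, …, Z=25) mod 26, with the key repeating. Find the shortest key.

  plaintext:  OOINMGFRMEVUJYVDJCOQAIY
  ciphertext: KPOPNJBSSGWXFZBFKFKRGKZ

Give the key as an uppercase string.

WBGCBD

  i= 0: K-O = 22 → W
  i= 1: P-O =  1 → B
  i= 2: O-I =  6 → G
  i= 3: P-N =  2 → C
  i= 4: N-M =  1 → B
  i= 5: J-G =  3 → D
  i= 6: B-F = 22 → W
  i= 7: S-R =  1 → B
  i= 8: S-M =  6 → G
  i= 9: G-E =  2 → C
  i=10: W-V =  1 → B
  i=11: X-U =  3 → D
  i=12: F-J = 22 → W
  i=13: Z-Y =  1 → B
  i=14: B-V =  6 → G
  i=15: F-D =  2 → C
  i=16: K-J =  1 → B
  i=17: F-C =  3 → D
  i=18: K-O = 22 → W
  i=19: R-Q =  1 → B
  i=20: G-A =  6 → G
  i=21: K-I =  2 → C
  i=22: Z-Y =  1 → B
  shifts repeat with period 6: WBGCBD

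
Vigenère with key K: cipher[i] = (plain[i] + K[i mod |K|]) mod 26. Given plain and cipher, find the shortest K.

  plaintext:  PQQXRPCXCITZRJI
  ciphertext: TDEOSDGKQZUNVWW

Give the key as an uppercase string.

ENORBO

  i= 0: T-P =  4 → E
  i= 1: D-Q = 13 → N
  i= 2: E-Q = 14 → O
  i= 3: O-X = 17 → R
  i= 4: S-R =  1 → B
  i= 5: D-P = 14 → O
  i= 6: G-C =  4 → E
  i= 7: K-X = 13 → N
  i= 8: Q-C = 14 → O
  i= 9: Z-I = 17 → R
  i=10: U-T =  1 → B
  i=11: N-Z = 14 → O
  i=12: V-R =  4 → E
  i=13: W-J = 13 → N
  i=14: W-I = 14 → O
  shifts repeat with period 6: ENORBO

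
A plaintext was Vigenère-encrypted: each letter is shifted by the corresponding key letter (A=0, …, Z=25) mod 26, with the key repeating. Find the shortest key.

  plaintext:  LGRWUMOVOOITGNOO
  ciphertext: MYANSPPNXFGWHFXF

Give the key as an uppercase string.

BSJRYD

  i= 0: M-L =  1 → B
  i= 1: Y-G = 18 → S
  i= 2: A-R =  9 → J
  i= 3: N-W = 17 → R
  i= 4: S-U = 24 → Y
  i= 5: P-M =  3 → D
  i= 6: P-O =  1 → B
  i= 7: N-V = 18 → S
  i= 8: X-O =  9 → J
  i= 9: F-O = 17 → R
  i=10: G-I = 24 → Y
  i=11: W-T =  3 → D
  i=12: H-G =  1 → B
  i=13: F-N = 18 → S
  i=14: X-O =  9 → J
  i=15: F-O = 17 → R
  shifts repeat with period 6: BSJRYD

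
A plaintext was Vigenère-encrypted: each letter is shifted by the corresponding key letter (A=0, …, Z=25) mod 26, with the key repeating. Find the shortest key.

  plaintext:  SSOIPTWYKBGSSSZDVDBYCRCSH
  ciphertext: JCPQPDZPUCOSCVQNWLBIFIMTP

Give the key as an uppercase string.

RKBIAKD

  i= 0: J-S = 17 → R
  i= 1: C-S = 10 → K
  i= 2: P-O =  1 → B
  i= 3: Q-I =  8 → I
  i= 4: P-P =  0 → A
  i= 5: D-T = 10 → K
  i= 6: Z-W =  3 → D
  i= 7: P-Y = 17 → R
  i= 8: U-K = 10 → K
  i= 9: C-B =  1 → B
  i=10: O-G =  8 → I
  i=11: S-S =  0 → A
  i=12: C-S = 10 → K
  i=13: V-S =  3 → D
  i=14: Q-Z = 17 → R
  i=15: N-D = 10 → K
  i=16: W-V =  1 → B
  i=17: L-D =  8 → I
  i=18: B-B =  0 → A
  i=19: I-Y = 10 → K
  i=20: F-C =  3 → D
  i=21: I-R = 17 → R
  i=22: M-C = 10 → K
  i=23: T-S =  1 → B
  i=24: P-H =  8 → I
  shifts repeat with period 7: RKBIAKD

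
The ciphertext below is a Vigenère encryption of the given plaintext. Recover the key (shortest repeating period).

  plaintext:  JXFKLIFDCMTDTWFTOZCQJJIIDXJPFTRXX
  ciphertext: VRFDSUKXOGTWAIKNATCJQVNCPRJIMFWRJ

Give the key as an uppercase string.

MUATHMFU

  i= 0: V-J = 12 → M
  i= 1: R-X = 20 → U
  i= 2: F-F =  0 → A
  i= 3: D-K = 19 → T
  i= 4: S-L =  7 → H
  i= 5: U-I = 12 → M
  i= 6: K-F =  5 → F
  i= 7: X-D = 20 → U
  i= 8: O-C = 12 → M
  i= 9: G-M = 20 → U
  i=10: T-T =  0 → A
  i=11: W-D = 19 → T
  i=12: A-T =  7 → H
  i=13: I-W = 12 → M
  i=14: K-F =  5 → F
  i=15: N-T = 20 → U
  i=16: A-O = 12 → M
  i=17: T-Z = 20 → U
  i=18: C-C =  0 → A
  i=19: J-Q = 19 → T
  i=20: Q-J =  7 → H
  i=21: V-J = 12 → M
  i=22: N-I =  5 → F
  i=23: C-I = 20 → U
  i=24: P-D = 12 → M
  i=25: R-X = 20 → U
  i=26: J-J =  0 → A
  i=27: I-P = 19 → T
  i=28: M-F =  7 → H
  i=29: F-T = 12 → M
  i=30: W-R =  5 → F
  i=31: R-X = 20 → U
  i=32: J-X = 12 → M
  shifts repeat with period 8: MUATHMFU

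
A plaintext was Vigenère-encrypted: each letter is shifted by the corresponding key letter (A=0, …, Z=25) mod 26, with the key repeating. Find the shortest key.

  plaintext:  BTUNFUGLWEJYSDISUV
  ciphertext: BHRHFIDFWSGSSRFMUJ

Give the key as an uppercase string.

  i= 0: B-B =  0 → A
  i= 1: H-T = 14 → O
  i= 2: R-U = 23 → X
  i= 3: H-N = 20 → U
  i= 4: F-F =  0 → A
  i= 5: I-U = 14 → O
  i= 6: D-G = 23 → X
  i= 7: F-L = 20 → U
  i= 8: W-W =  0 → A
  i= 9: S-E = 14 → O
  i=10: G-J = 23 → X
  i=11: S-Y = 20 → U
  i=12: S-S =  0 → A
  i=13: R-D = 14 → O
  i=14: F-I = 23 → X
  i=15: M-S = 20 → U
  i=16: U-U =  0 → A
  i=17: J-V = 14 → O
  shifts repeat with period 4: AOXU

AOXU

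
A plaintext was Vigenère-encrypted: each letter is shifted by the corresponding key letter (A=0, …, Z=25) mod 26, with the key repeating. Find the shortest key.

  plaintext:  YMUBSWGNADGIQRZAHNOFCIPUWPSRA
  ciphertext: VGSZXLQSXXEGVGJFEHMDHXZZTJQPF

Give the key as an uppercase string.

  i= 0: V-Y = 23 → X
  i= 1: G-M = 20 → U
  i= 2: S-U = 24 → Y
  i= 3: Z-B = 24 → Y
  i= 4: X-S =  5 → F
  i= 5: L-W = 15 → P
  i= 6: Q-G = 10 → K
  i= 7: S-N =  5 → F
  i= 8: X-A = 23 → X
  i= 9: X-D = 20 → U
  i=10: E-G = 24 → Y
  i=11: G-I = 24 → Y
  i=12: V-Q =  5 → F
  i=13: G-R = 15 → P
  i=14: J-Z = 10 → K
  i=15: F-A =  5 → F
  i=16: E-H = 23 → X
  i=17: H-N = 20 → U
  i=18: M-O = 24 → Y
  i=19: D-F = 24 → Y
  i=20: H-C =  5 → F
  i=21: X-I = 15 → P
  i=22: Z-P = 10 → K
  i=23: Z-U =  5 → F
  i=24: T-W = 23 → X
  i=25: J-P = 20 → U
  i=26: Q-S = 24 → Y
  i=27: P-R = 24 → Y
  i=28: F-A =  5 → F
  shifts repeat with period 8: XUYYFPKF

XUYYFPKF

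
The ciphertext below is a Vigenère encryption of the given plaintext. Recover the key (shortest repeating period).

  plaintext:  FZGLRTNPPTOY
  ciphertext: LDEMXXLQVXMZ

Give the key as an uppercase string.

  i= 0: L-F =  6 → G
  i= 1: D-Z =  4 → E
  i= 2: E-G = 24 → Y
  i= 3: M-L =  1 → B
  i= 4: X-R =  6 → G
  i= 5: X-T =  4 → E
  i= 6: L-N = 24 → Y
  i= 7: Q-P =  1 → B
  i= 8: V-P =  6 → G
  i= 9: X-T =  4 → E
  i=10: M-O = 24 → Y
  i=11: Z-Y =  1 → B
  shifts repeat with period 4: GEYB

GEYB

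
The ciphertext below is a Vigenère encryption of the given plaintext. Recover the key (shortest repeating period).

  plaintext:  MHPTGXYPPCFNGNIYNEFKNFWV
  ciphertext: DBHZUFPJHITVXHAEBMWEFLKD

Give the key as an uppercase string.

  i= 0: D-M = 17 → R
  i= 1: B-H = 20 → U
  i= 2: H-P = 18 → S
  i= 3: Z-T =  6 → G
  i= 4: U-G = 14 → O
  i= 5: F-X =  8 → I
  i= 6: P-Y = 17 → R
  i= 7: J-P = 20 → U
  i= 8: H-P = 18 → S
  i= 9: I-C =  6 → G
  i=10: T-F = 14 → O
  i=11: V-N =  8 → I
  i=12: X-G = 17 → R
  i=13: H-N = 20 → U
  i=14: A-I = 18 → S
  i=15: E-Y =  6 → G
  i=16: B-N = 14 → O
  i=17: M-E =  8 → I
  i=18: W-F = 17 → R
  i=19: E-K = 20 → U
  i=20: F-N = 18 → S
  i=21: L-F =  6 → G
  i=22: K-W = 14 → O
  i=23: D-V =  8 → I
  shifts repeat with period 6: RUSGOI

RUSGOI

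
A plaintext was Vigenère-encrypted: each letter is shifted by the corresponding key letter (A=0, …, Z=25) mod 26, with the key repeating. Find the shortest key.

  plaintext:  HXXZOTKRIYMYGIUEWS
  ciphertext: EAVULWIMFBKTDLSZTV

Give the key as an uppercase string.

  i= 0: E-H = 23 → X
  i= 1: A-X =  3 → D
  i= 2: V-X = 24 → Y
  i= 3: U-Z = 21 → V
  i= 4: L-O = 23 → X
  i= 5: W-T =  3 → D
  i= 6: I-K = 24 → Y
  i= 7: M-R = 21 → V
  i= 8: F-I = 23 → X
  i= 9: B-Y =  3 → D
  i=10: K-M = 24 → Y
  i=11: T-Y = 21 → V
  i=12: D-G = 23 → X
  i=13: L-I =  3 → D
  i=14: S-U = 24 → Y
  i=15: Z-E = 21 → V
  i=16: T-W = 23 → X
  i=17: V-S =  3 → D
  shifts repeat with period 4: XDYV

XDYV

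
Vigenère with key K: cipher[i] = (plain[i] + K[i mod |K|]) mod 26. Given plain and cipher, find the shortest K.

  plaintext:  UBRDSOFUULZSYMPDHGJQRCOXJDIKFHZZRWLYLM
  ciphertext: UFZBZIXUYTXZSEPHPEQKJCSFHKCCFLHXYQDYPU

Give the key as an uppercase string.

AEIYHUS

  i= 0: U-U =  0 → A
  i= 1: F-B =  4 → E
  i= 2: Z-R =  8 → I
  i= 3: B-D = 24 → Y
  i= 4: Z-S =  7 → H
  i= 5: I-O = 20 → U
  i= 6: X-F = 18 → S
  i= 7: U-U =  0 → A
  i= 8: Y-U =  4 → E
  i= 9: T-L =  8 → I
  i=10: X-Z = 24 → Y
  i=11: Z-S =  7 → H
  i=12: S-Y = 20 → U
  i=13: E-M = 18 → S
  i=14: P-P =  0 → A
  i=15: H-D =  4 → E
  i=16: P-H =  8 → I
  i=17: E-G = 24 → Y
  i=18: Q-J =  7 → H
  i=19: K-Q = 20 → U
  i=20: J-R = 18 → S
  i=21: C-C =  0 → A
  i=22: S-O =  4 → E
  i=23: F-X =  8 → I
  i=24: H-J = 24 → Y
  i=25: K-D =  7 → H
  i=26: C-I = 20 → U
  i=27: C-K = 18 → S
  i=28: F-F =  0 → A
  i=29: L-H =  4 → E
  i=30: H-Z =  8 → I
  i=31: X-Z = 24 → Y
  i=32: Y-R =  7 → H
  i=33: Q-W = 20 → U
  i=34: D-L = 18 → S
  i=35: Y-Y =  0 → A
  i=36: P-L =  4 → E
  i=37: U-M =  8 → I
  shifts repeat with period 7: AEIYHUS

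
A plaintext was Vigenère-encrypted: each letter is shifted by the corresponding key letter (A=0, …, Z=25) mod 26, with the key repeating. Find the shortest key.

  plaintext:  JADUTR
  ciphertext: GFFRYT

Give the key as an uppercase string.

  i= 0: G-J = 23 → X
  i= 1: F-A =  5 → F
  i= 2: F-D =  2 → C
  i= 3: R-U = 23 → X
  i= 4: Y-T =  5 → F
  i= 5: T-R =  2 → C
  shifts repeat with period 3: XFC

XFC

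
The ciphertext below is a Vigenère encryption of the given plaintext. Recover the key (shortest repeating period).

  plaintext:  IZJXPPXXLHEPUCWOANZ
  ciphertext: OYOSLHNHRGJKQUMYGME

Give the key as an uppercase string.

GZFVWSQK

  i= 0: O-I =  6 → G
  i= 1: Y-Z = 25 → Z
  i= 2: O-J =  5 → F
  i= 3: S-X = 21 → V
  i= 4: L-P = 22 → W
  i= 5: H-P = 18 → S
  i= 6: N-X = 16 → Q
  i= 7: H-X = 10 → K
  i= 8: R-L =  6 → G
  i= 9: G-H = 25 → Z
  i=10: J-E =  5 → F
  i=11: K-P = 21 → V
  i=12: Q-U = 22 → W
  i=13: U-C = 18 → S
  i=14: M-W = 16 → Q
  i=15: Y-O = 10 → K
  i=16: G-A =  6 → G
  i=17: M-N = 25 → Z
  i=18: E-Z =  5 → F
  shifts repeat with period 8: GZFVWSQK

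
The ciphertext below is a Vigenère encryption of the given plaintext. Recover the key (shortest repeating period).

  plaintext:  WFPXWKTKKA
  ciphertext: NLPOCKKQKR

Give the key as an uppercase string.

  i= 0: N-W = 17 → R
  i= 1: L-F =  6 → G
  i= 2: P-P =  0 → A
  i= 3: O-X = 17 → R
  i= 4: C-W =  6 → G
  i= 5: K-K =  0 → A
  i= 6: K-T = 17 → R
  i= 7: Q-K =  6 → G
  i= 8: K-K =  0 → A
  i= 9: R-A = 17 → R
  shifts repeat with period 3: RGA

RGA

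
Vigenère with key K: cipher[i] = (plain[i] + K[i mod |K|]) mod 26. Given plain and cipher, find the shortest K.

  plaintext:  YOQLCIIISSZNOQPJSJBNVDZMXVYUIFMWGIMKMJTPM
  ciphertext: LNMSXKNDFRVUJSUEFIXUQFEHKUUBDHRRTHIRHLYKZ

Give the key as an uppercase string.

NZWHVCFV

  i= 0: L-Y = 13 → N
  i= 1: N-O = 25 → Z
  i= 2: M-Q = 22 → W
  i= 3: S-L =  7 → H
  i= 4: X-C = 21 → V
  i= 5: K-I =  2 → C
  i= 6: N-I =  5 → F
  i= 7: D-I = 21 → V
  i= 8: F-S = 13 → N
  i= 9: R-S = 25 → Z
  i=10: V-Z = 22 → W
  i=11: U-N =  7 → H
  i=12: J-O = 21 → V
  i=13: S-Q =  2 → C
  i=14: U-P =  5 → F
  i=15: E-J = 21 → V
  i=16: F-S = 13 → N
  i=17: I-J = 25 → Z
  i=18: X-B = 22 → W
  i=19: U-N =  7 → H
  i=20: Q-V = 21 → V
  i=21: F-D =  2 → C
  i=22: E-Z =  5 → F
  i=23: H-M = 21 → V
  i=24: K-X = 13 → N
  i=25: U-V = 25 → Z
  i=26: U-Y = 22 → W
  i=27: B-U =  7 → H
  i=28: D-I = 21 → V
  i=29: H-F =  2 → C
  i=30: R-M =  5 → F
  i=31: R-W = 21 → V
  i=32: T-G = 13 → N
  i=33: H-I = 25 → Z
  i=34: I-M = 22 → W
  i=35: R-K =  7 → H
  i=36: H-M = 21 → V
  i=37: L-J =  2 → C
  i=38: Y-T =  5 → F
  i=39: K-P = 21 → V
  i=40: Z-M = 13 → N
  shifts repeat with period 8: NZWHVCFV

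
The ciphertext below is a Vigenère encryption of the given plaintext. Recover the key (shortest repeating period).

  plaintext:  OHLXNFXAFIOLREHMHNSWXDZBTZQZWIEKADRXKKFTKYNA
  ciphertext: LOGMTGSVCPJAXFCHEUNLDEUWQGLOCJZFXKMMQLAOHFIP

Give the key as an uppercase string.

  i= 0: L-O = 23 → X
  i= 1: O-H =  7 → H
  i= 2: G-L = 21 → V
  i= 3: M-X = 15 → P
  i= 4: T-N =  6 → G
  i= 5: G-F =  1 → B
  i= 6: S-X = 21 → V
  i= 7: V-A = 21 → V
  i= 8: C-F = 23 → X
  i= 9: P-I =  7 → H
  i=10: J-O = 21 → V
  i=11: A-L = 15 → P
  i=12: X-R =  6 → G
  i=13: F-E =  1 → B
  i=14: C-H = 21 → V
  i=15: H-M = 21 → V
  i=16: E-H = 23 → X
  i=17: U-N =  7 → H
  i=18: N-S = 21 → V
  i=19: L-W = 15 → P
  i=20: D-X =  6 → G
  i=21: E-D =  1 → B
  i=22: U-Z = 21 → V
  i=23: W-B = 21 → V
  i=24: Q-T = 23 → X
  i=25: G-Z =  7 → H
  i=26: L-Q = 21 → V
  i=27: O-Z = 15 → P
  i=28: C-W =  6 → G
  i=29: J-I =  1 → B
  i=30: Z-E = 21 → V
  i=31: F-K = 21 → V
  i=32: X-A = 23 → X
  i=33: K-D =  7 → H
  i=34: M-R = 21 → V
  i=35: M-X = 15 → P
  i=36: Q-K =  6 → G
  i=37: L-K =  1 → B
  i=38: A-F = 21 → V
  i=39: O-T = 21 → V
  i=40: H-K = 23 → X
  i=41: F-Y =  7 → H
  i=42: I-N = 21 → V
  i=43: P-A = 15 → P
  shifts repeat with period 8: XHVPGBVV

XHVPGBVV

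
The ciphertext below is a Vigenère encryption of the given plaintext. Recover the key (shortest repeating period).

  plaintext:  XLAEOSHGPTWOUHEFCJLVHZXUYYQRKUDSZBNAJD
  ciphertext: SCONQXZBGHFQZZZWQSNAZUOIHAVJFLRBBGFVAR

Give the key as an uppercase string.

  i= 0: S-X = 21 → V
  i= 1: C-L = 17 → R
  i= 2: O-A = 14 → O
  i= 3: N-E =  9 → J
  i= 4: Q-O =  2 → C
  i= 5: X-S =  5 → F
  i= 6: Z-H = 18 → S
  i= 7: B-G = 21 → V
  i= 8: G-P = 17 → R
  i= 9: H-T = 14 → O
  i=10: F-W =  9 → J
  i=11: Q-O =  2 → C
  i=12: Z-U =  5 → F
  i=13: Z-H = 18 → S
  i=14: Z-E = 21 → V
  i=15: W-F = 17 → R
  i=16: Q-C = 14 → O
  i=17: S-J =  9 → J
  i=18: N-L =  2 → C
  i=19: A-V =  5 → F
  i=20: Z-H = 18 → S
  i=21: U-Z = 21 → V
  i=22: O-X = 17 → R
  i=23: I-U = 14 → O
  i=24: H-Y =  9 → J
  i=25: A-Y =  2 → C
  i=26: V-Q =  5 → F
  i=27: J-R = 18 → S
  i=28: F-K = 21 → V
  i=29: L-U = 17 → R
  i=30: R-D = 14 → O
  i=31: B-S =  9 → J
  i=32: B-Z =  2 → C
  i=33: G-B =  5 → F
  i=34: F-N = 18 → S
  i=35: V-A = 21 → V
  i=36: A-J = 17 → R
  i=37: R-D = 14 → O
  shifts repeat with period 7: VROJCFS

VROJCFS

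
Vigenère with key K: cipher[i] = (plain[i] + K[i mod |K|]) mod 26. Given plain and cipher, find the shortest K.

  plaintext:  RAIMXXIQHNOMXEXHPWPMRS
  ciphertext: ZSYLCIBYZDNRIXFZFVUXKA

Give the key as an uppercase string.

ISQZFLT

  i= 0: Z-R =  8 → I
  i= 1: S-A = 18 → S
  i= 2: Y-I = 16 → Q
  i= 3: L-M = 25 → Z
  i= 4: C-X =  5 → F
  i= 5: I-X = 11 → L
  i= 6: B-I = 19 → T
  i= 7: Y-Q =  8 → I
  i= 8: Z-H = 18 → S
  i= 9: D-N = 16 → Q
  i=10: N-O = 25 → Z
  i=11: R-M =  5 → F
  i=12: I-X = 11 → L
  i=13: X-E = 19 → T
  i=14: F-X =  8 → I
  i=15: Z-H = 18 → S
  i=16: F-P = 16 → Q
  i=17: V-W = 25 → Z
  i=18: U-P =  5 → F
  i=19: X-M = 11 → L
  i=20: K-R = 19 → T
  i=21: A-S =  8 → I
  shifts repeat with period 7: ISQZFLT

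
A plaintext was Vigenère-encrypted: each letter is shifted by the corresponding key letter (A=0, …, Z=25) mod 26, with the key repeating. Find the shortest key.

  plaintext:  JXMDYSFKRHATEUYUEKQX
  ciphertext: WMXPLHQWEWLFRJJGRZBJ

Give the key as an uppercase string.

  i= 0: W-J = 13 → N
  i= 1: M-X = 15 → P
  i= 2: X-M = 11 → L
  i= 3: P-D = 12 → M
  i= 4: L-Y = 13 → N
  i= 5: H-S = 15 → P
  i= 6: Q-F = 11 → L
  i= 7: W-K = 12 → M
  i= 8: E-R = 13 → N
  i= 9: W-H = 15 → P
  i=10: L-A = 11 → L
  i=11: F-T = 12 → M
  i=12: R-E = 13 → N
  i=13: J-U = 15 → P
  i=14: J-Y = 11 → L
  i=15: G-U = 12 → M
  i=16: R-E = 13 → N
  i=17: Z-K = 15 → P
  i=18: B-Q = 11 → L
  i=19: J-X = 12 → M
  shifts repeat with period 4: NPLM

NPLM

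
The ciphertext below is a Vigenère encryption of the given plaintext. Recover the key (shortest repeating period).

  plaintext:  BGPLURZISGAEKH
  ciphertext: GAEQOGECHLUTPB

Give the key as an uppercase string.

  i= 0: G-B =  5 → F
  i= 1: A-G = 20 → U
  i= 2: E-P = 15 → P
  i= 3: Q-L =  5 → F
  i= 4: O-U = 20 → U
  i= 5: G-R = 15 → P
  i= 6: E-Z =  5 → F
  i= 7: C-I = 20 → U
  i= 8: H-S = 15 → P
  i= 9: L-G =  5 → F
  i=10: U-A = 20 → U
  i=11: T-E = 15 → P
  i=12: P-K =  5 → F
  i=13: B-H = 20 → U
  shifts repeat with period 3: FUP

FUP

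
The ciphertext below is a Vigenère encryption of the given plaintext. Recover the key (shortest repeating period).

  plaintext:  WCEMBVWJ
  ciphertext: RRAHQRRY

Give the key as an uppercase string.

  i= 0: R-W = 21 → V
  i= 1: R-C = 15 → P
  i= 2: A-E = 22 → W
  i= 3: H-M = 21 → V
  i= 4: Q-B = 15 → P
  i= 5: R-V = 22 → W
  i= 6: R-W = 21 → V
  i= 7: Y-J = 15 → P
  shifts repeat with period 3: VPW

VPW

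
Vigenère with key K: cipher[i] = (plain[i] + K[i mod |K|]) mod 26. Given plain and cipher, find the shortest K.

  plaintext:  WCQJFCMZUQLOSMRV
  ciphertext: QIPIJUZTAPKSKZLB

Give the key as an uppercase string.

  i= 0: Q-W = 20 → U
  i= 1: I-C =  6 → G
  i= 2: P-Q = 25 → Z
  i= 3: I-J = 25 → Z
  i= 4: J-F =  4 → E
  i= 5: U-C = 18 → S
  i= 6: Z-M = 13 → N
  i= 7: T-Z = 20 → U
  i= 8: A-U =  6 → G
  i= 9: P-Q = 25 → Z
  i=10: K-L = 25 → Z
  i=11: S-O =  4 → E
  i=12: K-S = 18 → S
  i=13: Z-M = 13 → N
  i=14: L-R = 20 → U
  i=15: B-V =  6 → G
  shifts repeat with period 7: UGZZESN

UGZZESN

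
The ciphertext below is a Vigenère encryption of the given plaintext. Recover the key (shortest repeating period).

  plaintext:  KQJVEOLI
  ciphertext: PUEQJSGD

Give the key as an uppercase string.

FEVV

  i= 0: P-K =  5 → F
  i= 1: U-Q =  4 → E
  i= 2: E-J = 21 → V
  i= 3: Q-V = 21 → V
  i= 4: J-E =  5 → F
  i= 5: S-O =  4 → E
  i= 6: G-L = 21 → V
  i= 7: D-I = 21 → V
  shifts repeat with period 4: FEVV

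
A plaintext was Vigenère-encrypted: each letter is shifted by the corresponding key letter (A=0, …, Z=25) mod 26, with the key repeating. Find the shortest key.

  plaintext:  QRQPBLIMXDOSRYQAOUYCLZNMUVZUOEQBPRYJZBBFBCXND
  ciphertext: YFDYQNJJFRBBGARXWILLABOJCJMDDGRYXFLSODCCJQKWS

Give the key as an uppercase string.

IONJPCBX

  i= 0: Y-Q =  8 → I
  i= 1: F-R = 14 → O
  i= 2: D-Q = 13 → N
  i= 3: Y-P =  9 → J
  i= 4: Q-B = 15 → P
  i= 5: N-L =  2 → C
  i= 6: J-I =  1 → B
  i= 7: J-M = 23 → X
  i= 8: F-X =  8 → I
  i= 9: R-D = 14 → O
  i=10: B-O = 13 → N
  i=11: B-S =  9 → J
  i=12: G-R = 15 → P
  i=13: A-Y =  2 → C
  i=14: R-Q =  1 → B
  i=15: X-A = 23 → X
  i=16: W-O =  8 → I
  i=17: I-U = 14 → O
  i=18: L-Y = 13 → N
  i=19: L-C =  9 → J
  i=20: A-L = 15 → P
  i=21: B-Z =  2 → C
  i=22: O-N =  1 → B
  i=23: J-M = 23 → X
  i=24: C-U =  8 → I
  i=25: J-V = 14 → O
  i=26: M-Z = 13 → N
  i=27: D-U =  9 → J
  i=28: D-O = 15 → P
  i=29: G-E =  2 → C
  i=30: R-Q =  1 → B
  i=31: Y-B = 23 → X
  i=32: X-P =  8 → I
  i=33: F-R = 14 → O
  i=34: L-Y = 13 → N
  i=35: S-J =  9 → J
  i=36: O-Z = 15 → P
  i=37: D-B =  2 → C
  i=38: C-B =  1 → B
  i=39: C-F = 23 → X
  i=40: J-B =  8 → I
  i=41: Q-C = 14 → O
  i=42: K-X = 13 → N
  i=43: W-N =  9 → J
  i=44: S-D = 15 → P
  shifts repeat with period 8: IONJPCBX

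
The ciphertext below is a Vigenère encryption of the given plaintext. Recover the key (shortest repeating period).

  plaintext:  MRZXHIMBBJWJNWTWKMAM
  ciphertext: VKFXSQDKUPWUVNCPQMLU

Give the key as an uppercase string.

JTGALIR

  i= 0: V-M =  9 → J
  i= 1: K-R = 19 → T
  i= 2: F-Z =  6 → G
  i= 3: X-X =  0 → A
  i= 4: S-H = 11 → L
  i= 5: Q-I =  8 → I
  i= 6: D-M = 17 → R
  i= 7: K-B =  9 → J
  i= 8: U-B = 19 → T
  i= 9: P-J =  6 → G
  i=10: W-W =  0 → A
  i=11: U-J = 11 → L
  i=12: V-N =  8 → I
  i=13: N-W = 17 → R
  i=14: C-T =  9 → J
  i=15: P-W = 19 → T
  i=16: Q-K =  6 → G
  i=17: M-M =  0 → A
  i=18: L-A = 11 → L
  i=19: U-M =  8 → I
  shifts repeat with period 7: JTGALIR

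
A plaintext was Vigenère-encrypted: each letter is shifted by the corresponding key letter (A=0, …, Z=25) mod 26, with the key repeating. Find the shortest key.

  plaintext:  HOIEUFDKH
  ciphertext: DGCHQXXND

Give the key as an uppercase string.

WSUD

  i= 0: D-H = 22 → W
  i= 1: G-O = 18 → S
  i= 2: C-I = 20 → U
  i= 3: H-E =  3 → D
  i= 4: Q-U = 22 → W
  i= 5: X-F = 18 → S
  i= 6: X-D = 20 → U
  i= 7: N-K =  3 → D
  i= 8: D-H = 22 → W
  shifts repeat with period 4: WSUD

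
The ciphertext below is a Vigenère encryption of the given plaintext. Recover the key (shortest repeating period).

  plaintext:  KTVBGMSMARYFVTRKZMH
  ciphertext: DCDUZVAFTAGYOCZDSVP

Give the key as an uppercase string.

TJIT

  i= 0: D-K = 19 → T
  i= 1: C-T =  9 → J
  i= 2: D-V =  8 → I
  i= 3: U-B = 19 → T
  i= 4: Z-G = 19 → T
  i= 5: V-M =  9 → J
  i= 6: A-S =  8 → I
  i= 7: F-M = 19 → T
  i= 8: T-A = 19 → T
  i= 9: A-R =  9 → J
  i=10: G-Y =  8 → I
  i=11: Y-F = 19 → T
  i=12: O-V = 19 → T
  i=13: C-T =  9 → J
  i=14: Z-R =  8 → I
  i=15: D-K = 19 → T
  i=16: S-Z = 19 → T
  i=17: V-M =  9 → J
  i=18: P-H =  8 → I
  shifts repeat with period 4: TJIT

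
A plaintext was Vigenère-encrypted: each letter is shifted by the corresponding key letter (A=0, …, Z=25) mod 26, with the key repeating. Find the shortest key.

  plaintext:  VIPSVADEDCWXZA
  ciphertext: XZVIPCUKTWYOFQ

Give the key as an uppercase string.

  i= 0: X-V =  2 → C
  i= 1: Z-I = 17 → R
  i= 2: V-P =  6 → G
  i= 3: I-S = 16 → Q
  i= 4: P-V = 20 → U
  i= 5: C-A =  2 → C
  i= 6: U-D = 17 → R
  i= 7: K-E =  6 → G
  i= 8: T-D = 16 → Q
  i= 9: W-C = 20 → U
  i=10: Y-W =  2 → C
  i=11: O-X = 17 → R
  i=12: F-Z =  6 → G
  i=13: Q-A = 16 → Q
  shifts repeat with period 5: CRGQU

CRGQU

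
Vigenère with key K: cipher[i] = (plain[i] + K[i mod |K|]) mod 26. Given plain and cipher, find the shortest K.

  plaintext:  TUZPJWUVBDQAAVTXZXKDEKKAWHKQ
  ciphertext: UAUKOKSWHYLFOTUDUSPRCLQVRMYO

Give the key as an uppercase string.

BGVVFOY

  i= 0: U-T =  1 → B
  i= 1: A-U =  6 → G
  i= 2: U-Z = 21 → V
  i= 3: K-P = 21 → V
  i= 4: O-J =  5 → F
  i= 5: K-W = 14 → O
  i= 6: S-U = 24 → Y
  i= 7: W-V =  1 → B
  i= 8: H-B =  6 → G
  i= 9: Y-D = 21 → V
  i=10: L-Q = 21 → V
  i=11: F-A =  5 → F
  i=12: O-A = 14 → O
  i=13: T-V = 24 → Y
  i=14: U-T =  1 → B
  i=15: D-X =  6 → G
  i=16: U-Z = 21 → V
  i=17: S-X = 21 → V
  i=18: P-K =  5 → F
  i=19: R-D = 14 → O
  i=20: C-E = 24 → Y
  i=21: L-K =  1 → B
  i=22: Q-K =  6 → G
  i=23: V-A = 21 → V
  i=24: R-W = 21 → V
  i=25: M-H =  5 → F
  i=26: Y-K = 14 → O
  i=27: O-Q = 24 → Y
  shifts repeat with period 7: BGVVFOY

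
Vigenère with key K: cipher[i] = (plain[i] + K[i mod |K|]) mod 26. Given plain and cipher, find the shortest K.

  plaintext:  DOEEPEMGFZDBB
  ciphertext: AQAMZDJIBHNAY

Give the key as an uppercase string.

  i= 0: A-D = 23 → X
  i= 1: Q-O =  2 → C
  i= 2: A-E = 22 → W
  i= 3: M-E =  8 → I
  i= 4: Z-P = 10 → K
  i= 5: D-E = 25 → Z
  i= 6: J-M = 23 → X
  i= 7: I-G =  2 → C
  i= 8: B-F = 22 → W
  i= 9: H-Z =  8 → I
  i=10: N-D = 10 → K
  i=11: A-B = 25 → Z
  i=12: Y-B = 23 → X
  shifts repeat with period 6: XCWIKZ

XCWIKZ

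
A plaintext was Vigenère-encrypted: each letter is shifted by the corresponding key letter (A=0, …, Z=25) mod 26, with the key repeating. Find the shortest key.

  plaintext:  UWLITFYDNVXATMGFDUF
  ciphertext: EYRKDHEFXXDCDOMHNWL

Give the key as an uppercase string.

  i= 0: E-U = 10 → K
  i= 1: Y-W =  2 → C
  i= 2: R-L =  6 → G
  i= 3: K-I =  2 → C
  i= 4: D-T = 10 → K
  i= 5: H-F =  2 → C
  i= 6: E-Y =  6 → G
  i= 7: F-D =  2 → C
  i= 8: X-N = 10 → K
  i= 9: X-V =  2 → C
  i=10: D-X =  6 → G
  i=11: C-A =  2 → C
  i=12: D-T = 10 → K
  i=13: O-M =  2 → C
  i=14: M-G =  6 → G
  i=15: H-F =  2 → C
  i=16: N-D = 10 → K
  i=17: W-U =  2 → C
  i=18: L-F =  6 → G
  shifts repeat with period 4: KCGC

KCGC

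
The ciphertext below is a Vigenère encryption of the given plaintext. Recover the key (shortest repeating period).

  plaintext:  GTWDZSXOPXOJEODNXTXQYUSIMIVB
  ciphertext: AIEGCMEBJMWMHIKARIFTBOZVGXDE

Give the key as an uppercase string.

UPIDDUHN

  i= 0: A-G = 20 → U
  i= 1: I-T = 15 → P
  i= 2: E-W =  8 → I
  i= 3: G-D =  3 → D
  i= 4: C-Z =  3 → D
  i= 5: M-S = 20 → U
  i= 6: E-X =  7 → H
  i= 7: B-O = 13 → N
  i= 8: J-P = 20 → U
  i= 9: M-X = 15 → P
  i=10: W-O =  8 → I
  i=11: M-J =  3 → D
  i=12: H-E =  3 → D
  i=13: I-O = 20 → U
  i=14: K-D =  7 → H
  i=15: A-N = 13 → N
  i=16: R-X = 20 → U
  i=17: I-T = 15 → P
  i=18: F-X =  8 → I
  i=19: T-Q =  3 → D
  i=20: B-Y =  3 → D
  i=21: O-U = 20 → U
  i=22: Z-S =  7 → H
  i=23: V-I = 13 → N
  i=24: G-M = 20 → U
  i=25: X-I = 15 → P
  i=26: D-V =  8 → I
  i=27: E-B =  3 → D
  shifts repeat with period 8: UPIDDUHN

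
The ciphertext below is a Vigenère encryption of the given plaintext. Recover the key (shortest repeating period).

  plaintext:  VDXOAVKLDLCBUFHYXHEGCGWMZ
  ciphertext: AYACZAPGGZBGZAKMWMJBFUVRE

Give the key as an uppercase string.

  i= 0: A-V =  5 → F
  i= 1: Y-D = 21 → V
  i= 2: A-X =  3 → D
  i= 3: C-O = 14 → O
  i= 4: Z-A = 25 → Z
  i= 5: A-V =  5 → F
  i= 6: P-K =  5 → F
  i= 7: G-L = 21 → V
  i= 8: G-D =  3 → D
  i= 9: Z-L = 14 → O
  i=10: B-C = 25 → Z
  i=11: G-B =  5 → F
  i=12: Z-U =  5 → F
  i=13: A-F = 21 → V
  i=14: K-H =  3 → D
  i=15: M-Y = 14 → O
  i=16: W-X = 25 → Z
  i=17: M-H =  5 → F
  i=18: J-E =  5 → F
  i=19: B-G = 21 → V
  i=20: F-C =  3 → D
  i=21: U-G = 14 → O
  i=22: V-W = 25 → Z
  i=23: R-M =  5 → F
  i=24: E-Z =  5 → F
  shifts repeat with period 6: FVDOZF

FVDOZF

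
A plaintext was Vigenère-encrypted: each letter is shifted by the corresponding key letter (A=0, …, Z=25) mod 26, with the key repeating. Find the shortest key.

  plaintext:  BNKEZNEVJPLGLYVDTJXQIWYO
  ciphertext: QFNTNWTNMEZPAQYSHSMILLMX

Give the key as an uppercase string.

  i= 0: Q-B = 15 → P
  i= 1: F-N = 18 → S
  i= 2: N-K =  3 → D
  i= 3: T-E = 15 → P
  i= 4: N-Z = 14 → O
  i= 5: W-N =  9 → J
  i= 6: T-E = 15 → P
  i= 7: N-V = 18 → S
  i= 8: M-J =  3 → D
  i= 9: E-P = 15 → P
  i=10: Z-L = 14 → O
  i=11: P-G =  9 → J
  i=12: A-L = 15 → P
  i=13: Q-Y = 18 → S
  i=14: Y-V =  3 → D
  i=15: S-D = 15 → P
  i=16: H-T = 14 → O
  i=17: S-J =  9 → J
  i=18: M-X = 15 → P
  i=19: I-Q = 18 → S
  i=20: L-I =  3 → D
  i=21: L-W = 15 → P
  i=22: M-Y = 14 → O
  i=23: X-O =  9 → J
  shifts repeat with period 6: PSDPOJ

PSDPOJ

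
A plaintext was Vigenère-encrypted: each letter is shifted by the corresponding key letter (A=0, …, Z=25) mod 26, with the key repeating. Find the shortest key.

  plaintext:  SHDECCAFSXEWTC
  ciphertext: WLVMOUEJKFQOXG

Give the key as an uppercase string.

EESIMS

  i= 0: W-S =  4 → E
  i= 1: L-H =  4 → E
  i= 2: V-D = 18 → S
  i= 3: M-E =  8 → I
  i= 4: O-C = 12 → M
  i= 5: U-C = 18 → S
  i= 6: E-A =  4 → E
  i= 7: J-F =  4 → E
  i= 8: K-S = 18 → S
  i= 9: F-X =  8 → I
  i=10: Q-E = 12 → M
  i=11: O-W = 18 → S
  i=12: X-T =  4 → E
  i=13: G-C =  4 → E
  shifts repeat with period 6: EESIMS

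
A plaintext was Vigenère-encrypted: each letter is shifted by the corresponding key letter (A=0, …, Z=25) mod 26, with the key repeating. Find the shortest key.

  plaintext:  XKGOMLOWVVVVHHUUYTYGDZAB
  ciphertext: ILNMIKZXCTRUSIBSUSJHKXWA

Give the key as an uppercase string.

LBHYWZ

  i= 0: I-X = 11 → L
  i= 1: L-K =  1 → B
  i= 2: N-G =  7 → H
  i= 3: M-O = 24 → Y
  i= 4: I-M = 22 → W
  i= 5: K-L = 25 → Z
  i= 6: Z-O = 11 → L
  i= 7: X-W =  1 → B
  i= 8: C-V =  7 → H
  i= 9: T-V = 24 → Y
  i=10: R-V = 22 → W
  i=11: U-V = 25 → Z
  i=12: S-H = 11 → L
  i=13: I-H =  1 → B
  i=14: B-U =  7 → H
  i=15: S-U = 24 → Y
  i=16: U-Y = 22 → W
  i=17: S-T = 25 → Z
  i=18: J-Y = 11 → L
  i=19: H-G =  1 → B
  i=20: K-D =  7 → H
  i=21: X-Z = 24 → Y
  i=22: W-A = 22 → W
  i=23: A-B = 25 → Z
  shifts repeat with period 6: LBHYWZ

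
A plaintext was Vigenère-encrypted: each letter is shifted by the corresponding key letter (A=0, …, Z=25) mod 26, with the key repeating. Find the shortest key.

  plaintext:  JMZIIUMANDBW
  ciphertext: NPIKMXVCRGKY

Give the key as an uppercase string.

  i= 0: N-J =  4 → E
  i= 1: P-M =  3 → D
  i= 2: I-Z =  9 → J
  i= 3: K-I =  2 → C
  i= 4: M-I =  4 → E
  i= 5: X-U =  3 → D
  i= 6: V-M =  9 → J
  i= 7: C-A =  2 → C
  i= 8: R-N =  4 → E
  i= 9: G-D =  3 → D
  i=10: K-B =  9 → J
  i=11: Y-W =  2 → C
  shifts repeat with period 4: EDJC

EDJC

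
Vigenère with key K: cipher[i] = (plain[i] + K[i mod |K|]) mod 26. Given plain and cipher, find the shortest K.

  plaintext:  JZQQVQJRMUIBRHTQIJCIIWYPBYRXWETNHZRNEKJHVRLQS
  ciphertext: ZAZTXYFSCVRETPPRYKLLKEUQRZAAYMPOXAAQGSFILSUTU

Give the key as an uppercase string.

QBJDCIWB

  i= 0: Z-J = 16 → Q
  i= 1: A-Z =  1 → B
  i= 2: Z-Q =  9 → J
  i= 3: T-Q =  3 → D
  i= 4: X-V =  2 → C
  i= 5: Y-Q =  8 → I
  i= 6: F-J = 22 → W
  i= 7: S-R =  1 → B
  i= 8: C-M = 16 → Q
  i= 9: V-U =  1 → B
  i=10: R-I =  9 → J
  i=11: E-B =  3 → D
  i=12: T-R =  2 → C
  i=13: P-H =  8 → I
  i=14: P-T = 22 → W
  i=15: R-Q =  1 → B
  i=16: Y-I = 16 → Q
  i=17: K-J =  1 → B
  i=18: L-C =  9 → J
  i=19: L-I =  3 → D
  i=20: K-I =  2 → C
  i=21: E-W =  8 → I
  i=22: U-Y = 22 → W
  i=23: Q-P =  1 → B
  i=24: R-B = 16 → Q
  i=25: Z-Y =  1 → B
  i=26: A-R =  9 → J
  i=27: A-X =  3 → D
  i=28: Y-W =  2 → C
  i=29: M-E =  8 → I
  i=30: P-T = 22 → W
  i=31: O-N =  1 → B
  i=32: X-H = 16 → Q
  i=33: A-Z =  1 → B
  i=34: A-R =  9 → J
  i=35: Q-N =  3 → D
  i=36: G-E =  2 → C
  i=37: S-K =  8 → I
  i=38: F-J = 22 → W
  i=39: I-H =  1 → B
  i=40: L-V = 16 → Q
  i=41: S-R =  1 → B
  i=42: U-L =  9 → J
  i=43: T-Q =  3 → D
  i=44: U-S =  2 → C
  shifts repeat with period 8: QBJDCIWB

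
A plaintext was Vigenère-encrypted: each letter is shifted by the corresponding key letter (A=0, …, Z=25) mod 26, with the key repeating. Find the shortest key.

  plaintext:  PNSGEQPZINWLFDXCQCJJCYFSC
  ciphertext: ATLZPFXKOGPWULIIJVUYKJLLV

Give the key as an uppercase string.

  i= 0: A-P = 11 → L
  i= 1: T-N =  6 → G
  i= 2: L-S = 19 → T
  i= 3: Z-G = 19 → T
  i= 4: P-E = 11 → L
  i= 5: F-Q = 15 → P
  i= 6: X-P =  8 → I
  i= 7: K-Z = 11 → L
  i= 8: O-I =  6 → G
  i= 9: G-N = 19 → T
  i=10: P-W = 19 → T
  i=11: W-L = 11 → L
  i=12: U-F = 15 → P
  i=13: L-D =  8 → I
  i=14: I-X = 11 → L
  i=15: I-C =  6 → G
  i=16: J-Q = 19 → T
  i=17: V-C = 19 → T
  i=18: U-J = 11 → L
  i=19: Y-J = 15 → P
  i=20: K-C =  8 → I
  i=21: J-Y = 11 → L
  i=22: L-F =  6 → G
  i=23: L-S = 19 → T
  i=24: V-C = 19 → T
  shifts repeat with period 7: LGTTLPI

LGTTLPI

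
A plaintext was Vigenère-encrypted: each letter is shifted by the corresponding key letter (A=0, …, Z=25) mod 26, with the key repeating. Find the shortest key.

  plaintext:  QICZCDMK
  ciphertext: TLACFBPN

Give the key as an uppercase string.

DDY

  i= 0: T-Q =  3 → D
  i= 1: L-I =  3 → D
  i= 2: A-C = 24 → Y
  i= 3: C-Z =  3 → D
  i= 4: F-C =  3 → D
  i= 5: B-D = 24 → Y
  i= 6: P-M =  3 → D
  i= 7: N-K =  3 → D
  shifts repeat with period 3: DDY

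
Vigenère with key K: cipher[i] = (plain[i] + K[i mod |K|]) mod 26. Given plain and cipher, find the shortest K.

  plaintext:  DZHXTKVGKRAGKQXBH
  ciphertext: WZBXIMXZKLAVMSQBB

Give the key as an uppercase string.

TAUAPCC

  i= 0: W-D = 19 → T
  i= 1: Z-Z =  0 → A
  i= 2: B-H = 20 → U
  i= 3: X-X =  0 → A
  i= 4: I-T = 15 → P
  i= 5: M-K =  2 → C
  i= 6: X-V =  2 → C
  i= 7: Z-G = 19 → T
  i= 8: K-K =  0 → A
  i= 9: L-R = 20 → U
  i=10: A-A =  0 → A
  i=11: V-G = 15 → P
  i=12: M-K =  2 → C
  i=13: S-Q =  2 → C
  i=14: Q-X = 19 → T
  i=15: B-B =  0 → A
  i=16: B-H = 20 → U
  shifts repeat with period 7: TAUAPCC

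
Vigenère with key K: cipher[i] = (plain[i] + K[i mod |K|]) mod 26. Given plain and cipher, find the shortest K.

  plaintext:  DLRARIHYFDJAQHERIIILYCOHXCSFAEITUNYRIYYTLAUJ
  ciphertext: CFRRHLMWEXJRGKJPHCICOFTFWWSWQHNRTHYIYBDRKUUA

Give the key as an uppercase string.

ZUARQDFY

  i= 0: C-D = 25 → Z
  i= 1: F-L = 20 → U
  i= 2: R-R =  0 → A
  i= 3: R-A = 17 → R
  i= 4: H-R = 16 → Q
  i= 5: L-I =  3 → D
  i= 6: M-H =  5 → F
  i= 7: W-Y = 24 → Y
  i= 8: E-F = 25 → Z
  i= 9: X-D = 20 → U
  i=10: J-J =  0 → A
  i=11: R-A = 17 → R
  i=12: G-Q = 16 → Q
  i=13: K-H =  3 → D
  i=14: J-E =  5 → F
  i=15: P-R = 24 → Y
  i=16: H-I = 25 → Z
  i=17: C-I = 20 → U
  i=18: I-I =  0 → A
  i=19: C-L = 17 → R
  i=20: O-Y = 16 → Q
  i=21: F-C =  3 → D
  i=22: T-O =  5 → F
  i=23: F-H = 24 → Y
  i=24: W-X = 25 → Z
  i=25: W-C = 20 → U
  i=26: S-S =  0 → A
  i=27: W-F = 17 → R
  i=28: Q-A = 16 → Q
  i=29: H-E =  3 → D
  i=30: N-I =  5 → F
  i=31: R-T = 24 → Y
  i=32: T-U = 25 → Z
  i=33: H-N = 20 → U
  i=34: Y-Y =  0 → A
  i=35: I-R = 17 → R
  i=36: Y-I = 16 → Q
  i=37: B-Y =  3 → D
  i=38: D-Y =  5 → F
  i=39: R-T = 24 → Y
  i=40: K-L = 25 → Z
  i=41: U-A = 20 → U
  i=42: U-U =  0 → A
  i=43: A-J = 17 → R
  shifts repeat with period 8: ZUARQDFY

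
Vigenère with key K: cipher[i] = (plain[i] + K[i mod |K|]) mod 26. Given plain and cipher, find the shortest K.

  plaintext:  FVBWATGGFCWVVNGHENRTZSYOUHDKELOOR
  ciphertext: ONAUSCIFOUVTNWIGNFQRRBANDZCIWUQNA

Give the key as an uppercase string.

JSZYSJCZ

  i= 0: O-F =  9 → J
  i= 1: N-V = 18 → S
  i= 2: A-B = 25 → Z
  i= 3: U-W = 24 → Y
  i= 4: S-A = 18 → S
  i= 5: C-T =  9 → J
  i= 6: I-G =  2 → C
  i= 7: F-G = 25 → Z
  i= 8: O-F =  9 → J
  i= 9: U-C = 18 → S
  i=10: V-W = 25 → Z
  i=11: T-V = 24 → Y
  i=12: N-V = 18 → S
  i=13: W-N =  9 → J
  i=14: I-G =  2 → C
  i=15: G-H = 25 → Z
  i=16: N-E =  9 → J
  i=17: F-N = 18 → S
  i=18: Q-R = 25 → Z
  i=19: R-T = 24 → Y
  i=20: R-Z = 18 → S
  i=21: B-S =  9 → J
  i=22: A-Y =  2 → C
  i=23: N-O = 25 → Z
  i=24: D-U =  9 → J
  i=25: Z-H = 18 → S
  i=26: C-D = 25 → Z
  i=27: I-K = 24 → Y
  i=28: W-E = 18 → S
  i=29: U-L =  9 → J
  i=30: Q-O =  2 → C
  i=31: N-O = 25 → Z
  i=32: A-R =  9 → J
  shifts repeat with period 8: JSZYSJCZ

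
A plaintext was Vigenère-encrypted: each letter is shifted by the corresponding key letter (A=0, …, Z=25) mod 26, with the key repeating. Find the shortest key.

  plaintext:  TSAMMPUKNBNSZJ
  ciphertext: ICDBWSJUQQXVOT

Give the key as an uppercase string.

  i= 0: I-T = 15 → P
  i= 1: C-S = 10 → K
  i= 2: D-A =  3 → D
  i= 3: B-M = 15 → P
  i= 4: W-M = 10 → K
  i= 5: S-P =  3 → D
  i= 6: J-U = 15 → P
  i= 7: U-K = 10 → K
  i= 8: Q-N =  3 → D
  i= 9: Q-B = 15 → P
  i=10: X-N = 10 → K
  i=11: V-S =  3 → D
  i=12: O-Z = 15 → P
  i=13: T-J = 10 → K
  shifts repeat with period 3: PKD

PKD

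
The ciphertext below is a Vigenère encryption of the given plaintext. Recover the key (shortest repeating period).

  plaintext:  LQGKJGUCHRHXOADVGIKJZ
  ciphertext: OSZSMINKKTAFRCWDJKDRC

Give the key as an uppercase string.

  i= 0: O-L =  3 → D
  i= 1: S-Q =  2 → C
  i= 2: Z-G = 19 → T
  i= 3: S-K =  8 → I
  i= 4: M-J =  3 → D
  i= 5: I-G =  2 → C
  i= 6: N-U = 19 → T
  i= 7: K-C =  8 → I
  i= 8: K-H =  3 → D
  i= 9: T-R =  2 → C
  i=10: A-H = 19 → T
  i=11: F-X =  8 → I
  i=12: R-O =  3 → D
  i=13: C-A =  2 → C
  i=14: W-D = 19 → T
  i=15: D-V =  8 → I
  i=16: J-G =  3 → D
  i=17: K-I =  2 → C
  i=18: D-K = 19 → T
  i=19: R-J =  8 → I
  i=20: C-Z =  3 → D
  shifts repeat with period 4: DCTI

DCTI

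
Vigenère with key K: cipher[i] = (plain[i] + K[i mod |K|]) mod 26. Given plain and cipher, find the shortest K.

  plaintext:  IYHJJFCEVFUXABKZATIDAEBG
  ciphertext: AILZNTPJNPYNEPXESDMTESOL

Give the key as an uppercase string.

SKEQEONF

  i= 0: A-I = 18 → S
  i= 1: I-Y = 10 → K
  i= 2: L-H =  4 → E
  i= 3: Z-J = 16 → Q
  i= 4: N-J =  4 → E
  i= 5: T-F = 14 → O
  i= 6: P-C = 13 → N
  i= 7: J-E =  5 → F
  i= 8: N-V = 18 → S
  i= 9: P-F = 10 → K
  i=10: Y-U =  4 → E
  i=11: N-X = 16 → Q
  i=12: E-A =  4 → E
  i=13: P-B = 14 → O
  i=14: X-K = 13 → N
  i=15: E-Z =  5 → F
  i=16: S-A = 18 → S
  i=17: D-T = 10 → K
  i=18: M-I =  4 → E
  i=19: T-D = 16 → Q
  i=20: E-A =  4 → E
  i=21: S-E = 14 → O
  i=22: O-B = 13 → N
  i=23: L-G =  5 → F
  shifts repeat with period 8: SKEQEONF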